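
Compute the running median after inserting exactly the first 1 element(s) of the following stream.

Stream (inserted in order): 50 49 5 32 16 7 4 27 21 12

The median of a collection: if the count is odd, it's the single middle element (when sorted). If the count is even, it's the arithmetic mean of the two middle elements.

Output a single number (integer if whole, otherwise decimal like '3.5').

Step 1: insert 50 -> lo=[50] (size 1, max 50) hi=[] (size 0) -> median=50

Answer: 50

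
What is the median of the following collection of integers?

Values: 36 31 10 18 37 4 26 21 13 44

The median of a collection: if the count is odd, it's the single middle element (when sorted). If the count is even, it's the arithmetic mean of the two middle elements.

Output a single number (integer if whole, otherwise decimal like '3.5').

Step 1: insert 36 -> lo=[36] (size 1, max 36) hi=[] (size 0) -> median=36
Step 2: insert 31 -> lo=[31] (size 1, max 31) hi=[36] (size 1, min 36) -> median=33.5
Step 3: insert 10 -> lo=[10, 31] (size 2, max 31) hi=[36] (size 1, min 36) -> median=31
Step 4: insert 18 -> lo=[10, 18] (size 2, max 18) hi=[31, 36] (size 2, min 31) -> median=24.5
Step 5: insert 37 -> lo=[10, 18, 31] (size 3, max 31) hi=[36, 37] (size 2, min 36) -> median=31
Step 6: insert 4 -> lo=[4, 10, 18] (size 3, max 18) hi=[31, 36, 37] (size 3, min 31) -> median=24.5
Step 7: insert 26 -> lo=[4, 10, 18, 26] (size 4, max 26) hi=[31, 36, 37] (size 3, min 31) -> median=26
Step 8: insert 21 -> lo=[4, 10, 18, 21] (size 4, max 21) hi=[26, 31, 36, 37] (size 4, min 26) -> median=23.5
Step 9: insert 13 -> lo=[4, 10, 13, 18, 21] (size 5, max 21) hi=[26, 31, 36, 37] (size 4, min 26) -> median=21
Step 10: insert 44 -> lo=[4, 10, 13, 18, 21] (size 5, max 21) hi=[26, 31, 36, 37, 44] (size 5, min 26) -> median=23.5

Answer: 23.5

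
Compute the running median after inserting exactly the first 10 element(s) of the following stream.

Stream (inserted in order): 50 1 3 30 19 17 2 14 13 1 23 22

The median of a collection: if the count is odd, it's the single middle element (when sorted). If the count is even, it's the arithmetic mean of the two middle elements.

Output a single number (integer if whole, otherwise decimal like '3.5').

Answer: 13.5

Derivation:
Step 1: insert 50 -> lo=[50] (size 1, max 50) hi=[] (size 0) -> median=50
Step 2: insert 1 -> lo=[1] (size 1, max 1) hi=[50] (size 1, min 50) -> median=25.5
Step 3: insert 3 -> lo=[1, 3] (size 2, max 3) hi=[50] (size 1, min 50) -> median=3
Step 4: insert 30 -> lo=[1, 3] (size 2, max 3) hi=[30, 50] (size 2, min 30) -> median=16.5
Step 5: insert 19 -> lo=[1, 3, 19] (size 3, max 19) hi=[30, 50] (size 2, min 30) -> median=19
Step 6: insert 17 -> lo=[1, 3, 17] (size 3, max 17) hi=[19, 30, 50] (size 3, min 19) -> median=18
Step 7: insert 2 -> lo=[1, 2, 3, 17] (size 4, max 17) hi=[19, 30, 50] (size 3, min 19) -> median=17
Step 8: insert 14 -> lo=[1, 2, 3, 14] (size 4, max 14) hi=[17, 19, 30, 50] (size 4, min 17) -> median=15.5
Step 9: insert 13 -> lo=[1, 2, 3, 13, 14] (size 5, max 14) hi=[17, 19, 30, 50] (size 4, min 17) -> median=14
Step 10: insert 1 -> lo=[1, 1, 2, 3, 13] (size 5, max 13) hi=[14, 17, 19, 30, 50] (size 5, min 14) -> median=13.5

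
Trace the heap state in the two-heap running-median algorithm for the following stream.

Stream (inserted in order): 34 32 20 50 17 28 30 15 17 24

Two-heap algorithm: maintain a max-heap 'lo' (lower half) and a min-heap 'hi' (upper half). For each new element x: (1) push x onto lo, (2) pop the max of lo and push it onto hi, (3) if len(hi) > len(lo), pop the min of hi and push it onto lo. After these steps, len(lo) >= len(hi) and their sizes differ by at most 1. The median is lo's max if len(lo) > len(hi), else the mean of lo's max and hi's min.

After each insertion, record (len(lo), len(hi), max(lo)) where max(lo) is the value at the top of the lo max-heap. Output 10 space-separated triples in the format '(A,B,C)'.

Answer: (1,0,34) (1,1,32) (2,1,32) (2,2,32) (3,2,32) (3,3,28) (4,3,30) (4,4,28) (5,4,28) (5,5,24)

Derivation:
Step 1: insert 34 -> lo=[34] hi=[] -> (len(lo)=1, len(hi)=0, max(lo)=34)
Step 2: insert 32 -> lo=[32] hi=[34] -> (len(lo)=1, len(hi)=1, max(lo)=32)
Step 3: insert 20 -> lo=[20, 32] hi=[34] -> (len(lo)=2, len(hi)=1, max(lo)=32)
Step 4: insert 50 -> lo=[20, 32] hi=[34, 50] -> (len(lo)=2, len(hi)=2, max(lo)=32)
Step 5: insert 17 -> lo=[17, 20, 32] hi=[34, 50] -> (len(lo)=3, len(hi)=2, max(lo)=32)
Step 6: insert 28 -> lo=[17, 20, 28] hi=[32, 34, 50] -> (len(lo)=3, len(hi)=3, max(lo)=28)
Step 7: insert 30 -> lo=[17, 20, 28, 30] hi=[32, 34, 50] -> (len(lo)=4, len(hi)=3, max(lo)=30)
Step 8: insert 15 -> lo=[15, 17, 20, 28] hi=[30, 32, 34, 50] -> (len(lo)=4, len(hi)=4, max(lo)=28)
Step 9: insert 17 -> lo=[15, 17, 17, 20, 28] hi=[30, 32, 34, 50] -> (len(lo)=5, len(hi)=4, max(lo)=28)
Step 10: insert 24 -> lo=[15, 17, 17, 20, 24] hi=[28, 30, 32, 34, 50] -> (len(lo)=5, len(hi)=5, max(lo)=24)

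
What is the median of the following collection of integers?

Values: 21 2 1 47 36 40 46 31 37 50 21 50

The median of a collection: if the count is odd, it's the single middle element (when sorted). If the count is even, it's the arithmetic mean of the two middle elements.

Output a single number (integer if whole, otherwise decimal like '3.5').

Step 1: insert 21 -> lo=[21] (size 1, max 21) hi=[] (size 0) -> median=21
Step 2: insert 2 -> lo=[2] (size 1, max 2) hi=[21] (size 1, min 21) -> median=11.5
Step 3: insert 1 -> lo=[1, 2] (size 2, max 2) hi=[21] (size 1, min 21) -> median=2
Step 4: insert 47 -> lo=[1, 2] (size 2, max 2) hi=[21, 47] (size 2, min 21) -> median=11.5
Step 5: insert 36 -> lo=[1, 2, 21] (size 3, max 21) hi=[36, 47] (size 2, min 36) -> median=21
Step 6: insert 40 -> lo=[1, 2, 21] (size 3, max 21) hi=[36, 40, 47] (size 3, min 36) -> median=28.5
Step 7: insert 46 -> lo=[1, 2, 21, 36] (size 4, max 36) hi=[40, 46, 47] (size 3, min 40) -> median=36
Step 8: insert 31 -> lo=[1, 2, 21, 31] (size 4, max 31) hi=[36, 40, 46, 47] (size 4, min 36) -> median=33.5
Step 9: insert 37 -> lo=[1, 2, 21, 31, 36] (size 5, max 36) hi=[37, 40, 46, 47] (size 4, min 37) -> median=36
Step 10: insert 50 -> lo=[1, 2, 21, 31, 36] (size 5, max 36) hi=[37, 40, 46, 47, 50] (size 5, min 37) -> median=36.5
Step 11: insert 21 -> lo=[1, 2, 21, 21, 31, 36] (size 6, max 36) hi=[37, 40, 46, 47, 50] (size 5, min 37) -> median=36
Step 12: insert 50 -> lo=[1, 2, 21, 21, 31, 36] (size 6, max 36) hi=[37, 40, 46, 47, 50, 50] (size 6, min 37) -> median=36.5

Answer: 36.5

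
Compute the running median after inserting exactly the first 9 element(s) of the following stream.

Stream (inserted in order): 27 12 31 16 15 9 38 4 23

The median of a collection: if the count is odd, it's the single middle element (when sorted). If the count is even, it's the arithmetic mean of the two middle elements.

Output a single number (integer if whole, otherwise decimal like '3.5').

Step 1: insert 27 -> lo=[27] (size 1, max 27) hi=[] (size 0) -> median=27
Step 2: insert 12 -> lo=[12] (size 1, max 12) hi=[27] (size 1, min 27) -> median=19.5
Step 3: insert 31 -> lo=[12, 27] (size 2, max 27) hi=[31] (size 1, min 31) -> median=27
Step 4: insert 16 -> lo=[12, 16] (size 2, max 16) hi=[27, 31] (size 2, min 27) -> median=21.5
Step 5: insert 15 -> lo=[12, 15, 16] (size 3, max 16) hi=[27, 31] (size 2, min 27) -> median=16
Step 6: insert 9 -> lo=[9, 12, 15] (size 3, max 15) hi=[16, 27, 31] (size 3, min 16) -> median=15.5
Step 7: insert 38 -> lo=[9, 12, 15, 16] (size 4, max 16) hi=[27, 31, 38] (size 3, min 27) -> median=16
Step 8: insert 4 -> lo=[4, 9, 12, 15] (size 4, max 15) hi=[16, 27, 31, 38] (size 4, min 16) -> median=15.5
Step 9: insert 23 -> lo=[4, 9, 12, 15, 16] (size 5, max 16) hi=[23, 27, 31, 38] (size 4, min 23) -> median=16

Answer: 16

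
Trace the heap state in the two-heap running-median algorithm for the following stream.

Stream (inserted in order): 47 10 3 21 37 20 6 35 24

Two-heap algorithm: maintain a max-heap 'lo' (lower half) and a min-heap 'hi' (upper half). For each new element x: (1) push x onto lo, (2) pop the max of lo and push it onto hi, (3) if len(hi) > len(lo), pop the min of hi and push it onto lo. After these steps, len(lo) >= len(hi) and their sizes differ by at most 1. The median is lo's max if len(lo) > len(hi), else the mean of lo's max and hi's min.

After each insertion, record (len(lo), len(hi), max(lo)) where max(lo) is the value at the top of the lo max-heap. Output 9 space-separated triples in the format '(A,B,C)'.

Answer: (1,0,47) (1,1,10) (2,1,10) (2,2,10) (3,2,21) (3,3,20) (4,3,20) (4,4,20) (5,4,21)

Derivation:
Step 1: insert 47 -> lo=[47] hi=[] -> (len(lo)=1, len(hi)=0, max(lo)=47)
Step 2: insert 10 -> lo=[10] hi=[47] -> (len(lo)=1, len(hi)=1, max(lo)=10)
Step 3: insert 3 -> lo=[3, 10] hi=[47] -> (len(lo)=2, len(hi)=1, max(lo)=10)
Step 4: insert 21 -> lo=[3, 10] hi=[21, 47] -> (len(lo)=2, len(hi)=2, max(lo)=10)
Step 5: insert 37 -> lo=[3, 10, 21] hi=[37, 47] -> (len(lo)=3, len(hi)=2, max(lo)=21)
Step 6: insert 20 -> lo=[3, 10, 20] hi=[21, 37, 47] -> (len(lo)=3, len(hi)=3, max(lo)=20)
Step 7: insert 6 -> lo=[3, 6, 10, 20] hi=[21, 37, 47] -> (len(lo)=4, len(hi)=3, max(lo)=20)
Step 8: insert 35 -> lo=[3, 6, 10, 20] hi=[21, 35, 37, 47] -> (len(lo)=4, len(hi)=4, max(lo)=20)
Step 9: insert 24 -> lo=[3, 6, 10, 20, 21] hi=[24, 35, 37, 47] -> (len(lo)=5, len(hi)=4, max(lo)=21)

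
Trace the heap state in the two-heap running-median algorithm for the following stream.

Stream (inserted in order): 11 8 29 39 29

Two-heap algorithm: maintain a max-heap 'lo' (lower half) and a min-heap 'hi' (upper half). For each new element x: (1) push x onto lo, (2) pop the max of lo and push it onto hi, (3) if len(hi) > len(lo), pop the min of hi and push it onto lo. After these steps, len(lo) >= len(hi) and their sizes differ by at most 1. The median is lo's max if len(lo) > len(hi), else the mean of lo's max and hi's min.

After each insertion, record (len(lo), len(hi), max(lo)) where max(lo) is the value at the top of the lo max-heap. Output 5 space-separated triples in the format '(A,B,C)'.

Answer: (1,0,11) (1,1,8) (2,1,11) (2,2,11) (3,2,29)

Derivation:
Step 1: insert 11 -> lo=[11] hi=[] -> (len(lo)=1, len(hi)=0, max(lo)=11)
Step 2: insert 8 -> lo=[8] hi=[11] -> (len(lo)=1, len(hi)=1, max(lo)=8)
Step 3: insert 29 -> lo=[8, 11] hi=[29] -> (len(lo)=2, len(hi)=1, max(lo)=11)
Step 4: insert 39 -> lo=[8, 11] hi=[29, 39] -> (len(lo)=2, len(hi)=2, max(lo)=11)
Step 5: insert 29 -> lo=[8, 11, 29] hi=[29, 39] -> (len(lo)=3, len(hi)=2, max(lo)=29)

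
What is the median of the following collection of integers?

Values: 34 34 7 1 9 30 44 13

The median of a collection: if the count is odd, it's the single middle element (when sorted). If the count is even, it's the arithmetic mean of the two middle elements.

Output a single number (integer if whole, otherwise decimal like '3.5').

Answer: 21.5

Derivation:
Step 1: insert 34 -> lo=[34] (size 1, max 34) hi=[] (size 0) -> median=34
Step 2: insert 34 -> lo=[34] (size 1, max 34) hi=[34] (size 1, min 34) -> median=34
Step 3: insert 7 -> lo=[7, 34] (size 2, max 34) hi=[34] (size 1, min 34) -> median=34
Step 4: insert 1 -> lo=[1, 7] (size 2, max 7) hi=[34, 34] (size 2, min 34) -> median=20.5
Step 5: insert 9 -> lo=[1, 7, 9] (size 3, max 9) hi=[34, 34] (size 2, min 34) -> median=9
Step 6: insert 30 -> lo=[1, 7, 9] (size 3, max 9) hi=[30, 34, 34] (size 3, min 30) -> median=19.5
Step 7: insert 44 -> lo=[1, 7, 9, 30] (size 4, max 30) hi=[34, 34, 44] (size 3, min 34) -> median=30
Step 8: insert 13 -> lo=[1, 7, 9, 13] (size 4, max 13) hi=[30, 34, 34, 44] (size 4, min 30) -> median=21.5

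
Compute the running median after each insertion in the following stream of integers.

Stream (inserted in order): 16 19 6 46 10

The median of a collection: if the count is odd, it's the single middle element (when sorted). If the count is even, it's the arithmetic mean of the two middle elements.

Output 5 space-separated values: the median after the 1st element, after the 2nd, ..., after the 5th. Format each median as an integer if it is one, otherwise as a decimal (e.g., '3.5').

Step 1: insert 16 -> lo=[16] (size 1, max 16) hi=[] (size 0) -> median=16
Step 2: insert 19 -> lo=[16] (size 1, max 16) hi=[19] (size 1, min 19) -> median=17.5
Step 3: insert 6 -> lo=[6, 16] (size 2, max 16) hi=[19] (size 1, min 19) -> median=16
Step 4: insert 46 -> lo=[6, 16] (size 2, max 16) hi=[19, 46] (size 2, min 19) -> median=17.5
Step 5: insert 10 -> lo=[6, 10, 16] (size 3, max 16) hi=[19, 46] (size 2, min 19) -> median=16

Answer: 16 17.5 16 17.5 16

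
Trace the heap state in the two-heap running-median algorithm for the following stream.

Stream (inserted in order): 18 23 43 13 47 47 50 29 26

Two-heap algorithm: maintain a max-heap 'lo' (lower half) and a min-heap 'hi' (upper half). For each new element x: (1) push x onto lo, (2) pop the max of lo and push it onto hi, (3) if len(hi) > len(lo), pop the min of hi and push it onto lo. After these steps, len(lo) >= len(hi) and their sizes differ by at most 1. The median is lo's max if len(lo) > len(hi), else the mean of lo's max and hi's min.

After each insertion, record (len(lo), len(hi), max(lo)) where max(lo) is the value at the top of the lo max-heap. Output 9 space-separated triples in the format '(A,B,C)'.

Step 1: insert 18 -> lo=[18] hi=[] -> (len(lo)=1, len(hi)=0, max(lo)=18)
Step 2: insert 23 -> lo=[18] hi=[23] -> (len(lo)=1, len(hi)=1, max(lo)=18)
Step 3: insert 43 -> lo=[18, 23] hi=[43] -> (len(lo)=2, len(hi)=1, max(lo)=23)
Step 4: insert 13 -> lo=[13, 18] hi=[23, 43] -> (len(lo)=2, len(hi)=2, max(lo)=18)
Step 5: insert 47 -> lo=[13, 18, 23] hi=[43, 47] -> (len(lo)=3, len(hi)=2, max(lo)=23)
Step 6: insert 47 -> lo=[13, 18, 23] hi=[43, 47, 47] -> (len(lo)=3, len(hi)=3, max(lo)=23)
Step 7: insert 50 -> lo=[13, 18, 23, 43] hi=[47, 47, 50] -> (len(lo)=4, len(hi)=3, max(lo)=43)
Step 8: insert 29 -> lo=[13, 18, 23, 29] hi=[43, 47, 47, 50] -> (len(lo)=4, len(hi)=4, max(lo)=29)
Step 9: insert 26 -> lo=[13, 18, 23, 26, 29] hi=[43, 47, 47, 50] -> (len(lo)=5, len(hi)=4, max(lo)=29)

Answer: (1,0,18) (1,1,18) (2,1,23) (2,2,18) (3,2,23) (3,3,23) (4,3,43) (4,4,29) (5,4,29)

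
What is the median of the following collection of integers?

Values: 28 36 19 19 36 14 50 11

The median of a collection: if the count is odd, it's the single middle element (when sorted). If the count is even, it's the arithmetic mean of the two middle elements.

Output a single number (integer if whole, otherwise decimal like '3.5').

Answer: 23.5

Derivation:
Step 1: insert 28 -> lo=[28] (size 1, max 28) hi=[] (size 0) -> median=28
Step 2: insert 36 -> lo=[28] (size 1, max 28) hi=[36] (size 1, min 36) -> median=32
Step 3: insert 19 -> lo=[19, 28] (size 2, max 28) hi=[36] (size 1, min 36) -> median=28
Step 4: insert 19 -> lo=[19, 19] (size 2, max 19) hi=[28, 36] (size 2, min 28) -> median=23.5
Step 5: insert 36 -> lo=[19, 19, 28] (size 3, max 28) hi=[36, 36] (size 2, min 36) -> median=28
Step 6: insert 14 -> lo=[14, 19, 19] (size 3, max 19) hi=[28, 36, 36] (size 3, min 28) -> median=23.5
Step 7: insert 50 -> lo=[14, 19, 19, 28] (size 4, max 28) hi=[36, 36, 50] (size 3, min 36) -> median=28
Step 8: insert 11 -> lo=[11, 14, 19, 19] (size 4, max 19) hi=[28, 36, 36, 50] (size 4, min 28) -> median=23.5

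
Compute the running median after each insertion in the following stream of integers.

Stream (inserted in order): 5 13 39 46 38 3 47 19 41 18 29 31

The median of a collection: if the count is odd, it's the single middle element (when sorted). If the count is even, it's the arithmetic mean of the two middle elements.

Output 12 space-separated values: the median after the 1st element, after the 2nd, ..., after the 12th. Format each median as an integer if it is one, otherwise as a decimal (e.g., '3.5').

Step 1: insert 5 -> lo=[5] (size 1, max 5) hi=[] (size 0) -> median=5
Step 2: insert 13 -> lo=[5] (size 1, max 5) hi=[13] (size 1, min 13) -> median=9
Step 3: insert 39 -> lo=[5, 13] (size 2, max 13) hi=[39] (size 1, min 39) -> median=13
Step 4: insert 46 -> lo=[5, 13] (size 2, max 13) hi=[39, 46] (size 2, min 39) -> median=26
Step 5: insert 38 -> lo=[5, 13, 38] (size 3, max 38) hi=[39, 46] (size 2, min 39) -> median=38
Step 6: insert 3 -> lo=[3, 5, 13] (size 3, max 13) hi=[38, 39, 46] (size 3, min 38) -> median=25.5
Step 7: insert 47 -> lo=[3, 5, 13, 38] (size 4, max 38) hi=[39, 46, 47] (size 3, min 39) -> median=38
Step 8: insert 19 -> lo=[3, 5, 13, 19] (size 4, max 19) hi=[38, 39, 46, 47] (size 4, min 38) -> median=28.5
Step 9: insert 41 -> lo=[3, 5, 13, 19, 38] (size 5, max 38) hi=[39, 41, 46, 47] (size 4, min 39) -> median=38
Step 10: insert 18 -> lo=[3, 5, 13, 18, 19] (size 5, max 19) hi=[38, 39, 41, 46, 47] (size 5, min 38) -> median=28.5
Step 11: insert 29 -> lo=[3, 5, 13, 18, 19, 29] (size 6, max 29) hi=[38, 39, 41, 46, 47] (size 5, min 38) -> median=29
Step 12: insert 31 -> lo=[3, 5, 13, 18, 19, 29] (size 6, max 29) hi=[31, 38, 39, 41, 46, 47] (size 6, min 31) -> median=30

Answer: 5 9 13 26 38 25.5 38 28.5 38 28.5 29 30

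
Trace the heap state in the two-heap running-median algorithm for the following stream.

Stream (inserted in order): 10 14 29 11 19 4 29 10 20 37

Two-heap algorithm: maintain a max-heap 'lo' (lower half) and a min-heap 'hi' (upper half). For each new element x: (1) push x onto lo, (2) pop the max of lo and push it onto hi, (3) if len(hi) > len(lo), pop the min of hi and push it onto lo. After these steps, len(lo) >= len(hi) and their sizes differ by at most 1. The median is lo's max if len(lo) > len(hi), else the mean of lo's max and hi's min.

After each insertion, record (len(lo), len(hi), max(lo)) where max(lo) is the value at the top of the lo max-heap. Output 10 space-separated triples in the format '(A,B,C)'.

Answer: (1,0,10) (1,1,10) (2,1,14) (2,2,11) (3,2,14) (3,3,11) (4,3,14) (4,4,11) (5,4,14) (5,5,14)

Derivation:
Step 1: insert 10 -> lo=[10] hi=[] -> (len(lo)=1, len(hi)=0, max(lo)=10)
Step 2: insert 14 -> lo=[10] hi=[14] -> (len(lo)=1, len(hi)=1, max(lo)=10)
Step 3: insert 29 -> lo=[10, 14] hi=[29] -> (len(lo)=2, len(hi)=1, max(lo)=14)
Step 4: insert 11 -> lo=[10, 11] hi=[14, 29] -> (len(lo)=2, len(hi)=2, max(lo)=11)
Step 5: insert 19 -> lo=[10, 11, 14] hi=[19, 29] -> (len(lo)=3, len(hi)=2, max(lo)=14)
Step 6: insert 4 -> lo=[4, 10, 11] hi=[14, 19, 29] -> (len(lo)=3, len(hi)=3, max(lo)=11)
Step 7: insert 29 -> lo=[4, 10, 11, 14] hi=[19, 29, 29] -> (len(lo)=4, len(hi)=3, max(lo)=14)
Step 8: insert 10 -> lo=[4, 10, 10, 11] hi=[14, 19, 29, 29] -> (len(lo)=4, len(hi)=4, max(lo)=11)
Step 9: insert 20 -> lo=[4, 10, 10, 11, 14] hi=[19, 20, 29, 29] -> (len(lo)=5, len(hi)=4, max(lo)=14)
Step 10: insert 37 -> lo=[4, 10, 10, 11, 14] hi=[19, 20, 29, 29, 37] -> (len(lo)=5, len(hi)=5, max(lo)=14)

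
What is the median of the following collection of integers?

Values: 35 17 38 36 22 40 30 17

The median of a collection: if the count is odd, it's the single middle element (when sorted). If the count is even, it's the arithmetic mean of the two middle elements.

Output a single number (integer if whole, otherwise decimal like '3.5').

Answer: 32.5

Derivation:
Step 1: insert 35 -> lo=[35] (size 1, max 35) hi=[] (size 0) -> median=35
Step 2: insert 17 -> lo=[17] (size 1, max 17) hi=[35] (size 1, min 35) -> median=26
Step 3: insert 38 -> lo=[17, 35] (size 2, max 35) hi=[38] (size 1, min 38) -> median=35
Step 4: insert 36 -> lo=[17, 35] (size 2, max 35) hi=[36, 38] (size 2, min 36) -> median=35.5
Step 5: insert 22 -> lo=[17, 22, 35] (size 3, max 35) hi=[36, 38] (size 2, min 36) -> median=35
Step 6: insert 40 -> lo=[17, 22, 35] (size 3, max 35) hi=[36, 38, 40] (size 3, min 36) -> median=35.5
Step 7: insert 30 -> lo=[17, 22, 30, 35] (size 4, max 35) hi=[36, 38, 40] (size 3, min 36) -> median=35
Step 8: insert 17 -> lo=[17, 17, 22, 30] (size 4, max 30) hi=[35, 36, 38, 40] (size 4, min 35) -> median=32.5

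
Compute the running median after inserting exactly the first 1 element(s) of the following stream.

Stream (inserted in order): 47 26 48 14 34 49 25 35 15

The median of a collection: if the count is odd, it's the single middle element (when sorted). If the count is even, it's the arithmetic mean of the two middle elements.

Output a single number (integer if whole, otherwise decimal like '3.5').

Answer: 47

Derivation:
Step 1: insert 47 -> lo=[47] (size 1, max 47) hi=[] (size 0) -> median=47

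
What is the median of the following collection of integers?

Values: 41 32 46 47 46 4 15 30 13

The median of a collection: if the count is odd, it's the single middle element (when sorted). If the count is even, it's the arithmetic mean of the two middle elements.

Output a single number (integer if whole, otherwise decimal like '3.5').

Step 1: insert 41 -> lo=[41] (size 1, max 41) hi=[] (size 0) -> median=41
Step 2: insert 32 -> lo=[32] (size 1, max 32) hi=[41] (size 1, min 41) -> median=36.5
Step 3: insert 46 -> lo=[32, 41] (size 2, max 41) hi=[46] (size 1, min 46) -> median=41
Step 4: insert 47 -> lo=[32, 41] (size 2, max 41) hi=[46, 47] (size 2, min 46) -> median=43.5
Step 5: insert 46 -> lo=[32, 41, 46] (size 3, max 46) hi=[46, 47] (size 2, min 46) -> median=46
Step 6: insert 4 -> lo=[4, 32, 41] (size 3, max 41) hi=[46, 46, 47] (size 3, min 46) -> median=43.5
Step 7: insert 15 -> lo=[4, 15, 32, 41] (size 4, max 41) hi=[46, 46, 47] (size 3, min 46) -> median=41
Step 8: insert 30 -> lo=[4, 15, 30, 32] (size 4, max 32) hi=[41, 46, 46, 47] (size 4, min 41) -> median=36.5
Step 9: insert 13 -> lo=[4, 13, 15, 30, 32] (size 5, max 32) hi=[41, 46, 46, 47] (size 4, min 41) -> median=32

Answer: 32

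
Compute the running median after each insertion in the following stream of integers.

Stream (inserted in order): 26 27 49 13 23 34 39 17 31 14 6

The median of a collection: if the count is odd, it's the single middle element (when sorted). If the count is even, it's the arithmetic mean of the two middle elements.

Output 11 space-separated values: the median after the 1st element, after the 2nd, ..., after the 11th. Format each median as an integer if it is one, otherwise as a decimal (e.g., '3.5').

Step 1: insert 26 -> lo=[26] (size 1, max 26) hi=[] (size 0) -> median=26
Step 2: insert 27 -> lo=[26] (size 1, max 26) hi=[27] (size 1, min 27) -> median=26.5
Step 3: insert 49 -> lo=[26, 27] (size 2, max 27) hi=[49] (size 1, min 49) -> median=27
Step 4: insert 13 -> lo=[13, 26] (size 2, max 26) hi=[27, 49] (size 2, min 27) -> median=26.5
Step 5: insert 23 -> lo=[13, 23, 26] (size 3, max 26) hi=[27, 49] (size 2, min 27) -> median=26
Step 6: insert 34 -> lo=[13, 23, 26] (size 3, max 26) hi=[27, 34, 49] (size 3, min 27) -> median=26.5
Step 7: insert 39 -> lo=[13, 23, 26, 27] (size 4, max 27) hi=[34, 39, 49] (size 3, min 34) -> median=27
Step 8: insert 17 -> lo=[13, 17, 23, 26] (size 4, max 26) hi=[27, 34, 39, 49] (size 4, min 27) -> median=26.5
Step 9: insert 31 -> lo=[13, 17, 23, 26, 27] (size 5, max 27) hi=[31, 34, 39, 49] (size 4, min 31) -> median=27
Step 10: insert 14 -> lo=[13, 14, 17, 23, 26] (size 5, max 26) hi=[27, 31, 34, 39, 49] (size 5, min 27) -> median=26.5
Step 11: insert 6 -> lo=[6, 13, 14, 17, 23, 26] (size 6, max 26) hi=[27, 31, 34, 39, 49] (size 5, min 27) -> median=26

Answer: 26 26.5 27 26.5 26 26.5 27 26.5 27 26.5 26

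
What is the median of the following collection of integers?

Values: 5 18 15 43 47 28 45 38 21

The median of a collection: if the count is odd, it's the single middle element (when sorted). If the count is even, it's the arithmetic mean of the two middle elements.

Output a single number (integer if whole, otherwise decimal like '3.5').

Step 1: insert 5 -> lo=[5] (size 1, max 5) hi=[] (size 0) -> median=5
Step 2: insert 18 -> lo=[5] (size 1, max 5) hi=[18] (size 1, min 18) -> median=11.5
Step 3: insert 15 -> lo=[5, 15] (size 2, max 15) hi=[18] (size 1, min 18) -> median=15
Step 4: insert 43 -> lo=[5, 15] (size 2, max 15) hi=[18, 43] (size 2, min 18) -> median=16.5
Step 5: insert 47 -> lo=[5, 15, 18] (size 3, max 18) hi=[43, 47] (size 2, min 43) -> median=18
Step 6: insert 28 -> lo=[5, 15, 18] (size 3, max 18) hi=[28, 43, 47] (size 3, min 28) -> median=23
Step 7: insert 45 -> lo=[5, 15, 18, 28] (size 4, max 28) hi=[43, 45, 47] (size 3, min 43) -> median=28
Step 8: insert 38 -> lo=[5, 15, 18, 28] (size 4, max 28) hi=[38, 43, 45, 47] (size 4, min 38) -> median=33
Step 9: insert 21 -> lo=[5, 15, 18, 21, 28] (size 5, max 28) hi=[38, 43, 45, 47] (size 4, min 38) -> median=28

Answer: 28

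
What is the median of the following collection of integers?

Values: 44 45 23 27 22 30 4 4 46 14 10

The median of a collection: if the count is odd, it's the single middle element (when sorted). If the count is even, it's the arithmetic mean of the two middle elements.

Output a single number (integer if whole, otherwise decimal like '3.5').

Answer: 23

Derivation:
Step 1: insert 44 -> lo=[44] (size 1, max 44) hi=[] (size 0) -> median=44
Step 2: insert 45 -> lo=[44] (size 1, max 44) hi=[45] (size 1, min 45) -> median=44.5
Step 3: insert 23 -> lo=[23, 44] (size 2, max 44) hi=[45] (size 1, min 45) -> median=44
Step 4: insert 27 -> lo=[23, 27] (size 2, max 27) hi=[44, 45] (size 2, min 44) -> median=35.5
Step 5: insert 22 -> lo=[22, 23, 27] (size 3, max 27) hi=[44, 45] (size 2, min 44) -> median=27
Step 6: insert 30 -> lo=[22, 23, 27] (size 3, max 27) hi=[30, 44, 45] (size 3, min 30) -> median=28.5
Step 7: insert 4 -> lo=[4, 22, 23, 27] (size 4, max 27) hi=[30, 44, 45] (size 3, min 30) -> median=27
Step 8: insert 4 -> lo=[4, 4, 22, 23] (size 4, max 23) hi=[27, 30, 44, 45] (size 4, min 27) -> median=25
Step 9: insert 46 -> lo=[4, 4, 22, 23, 27] (size 5, max 27) hi=[30, 44, 45, 46] (size 4, min 30) -> median=27
Step 10: insert 14 -> lo=[4, 4, 14, 22, 23] (size 5, max 23) hi=[27, 30, 44, 45, 46] (size 5, min 27) -> median=25
Step 11: insert 10 -> lo=[4, 4, 10, 14, 22, 23] (size 6, max 23) hi=[27, 30, 44, 45, 46] (size 5, min 27) -> median=23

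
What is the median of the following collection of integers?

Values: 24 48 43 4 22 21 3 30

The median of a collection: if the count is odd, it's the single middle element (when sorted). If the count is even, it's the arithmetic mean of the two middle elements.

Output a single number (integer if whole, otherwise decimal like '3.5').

Step 1: insert 24 -> lo=[24] (size 1, max 24) hi=[] (size 0) -> median=24
Step 2: insert 48 -> lo=[24] (size 1, max 24) hi=[48] (size 1, min 48) -> median=36
Step 3: insert 43 -> lo=[24, 43] (size 2, max 43) hi=[48] (size 1, min 48) -> median=43
Step 4: insert 4 -> lo=[4, 24] (size 2, max 24) hi=[43, 48] (size 2, min 43) -> median=33.5
Step 5: insert 22 -> lo=[4, 22, 24] (size 3, max 24) hi=[43, 48] (size 2, min 43) -> median=24
Step 6: insert 21 -> lo=[4, 21, 22] (size 3, max 22) hi=[24, 43, 48] (size 3, min 24) -> median=23
Step 7: insert 3 -> lo=[3, 4, 21, 22] (size 4, max 22) hi=[24, 43, 48] (size 3, min 24) -> median=22
Step 8: insert 30 -> lo=[3, 4, 21, 22] (size 4, max 22) hi=[24, 30, 43, 48] (size 4, min 24) -> median=23

Answer: 23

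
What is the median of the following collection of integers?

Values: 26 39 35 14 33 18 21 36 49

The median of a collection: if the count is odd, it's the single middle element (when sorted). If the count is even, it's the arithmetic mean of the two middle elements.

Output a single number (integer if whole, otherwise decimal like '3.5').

Step 1: insert 26 -> lo=[26] (size 1, max 26) hi=[] (size 0) -> median=26
Step 2: insert 39 -> lo=[26] (size 1, max 26) hi=[39] (size 1, min 39) -> median=32.5
Step 3: insert 35 -> lo=[26, 35] (size 2, max 35) hi=[39] (size 1, min 39) -> median=35
Step 4: insert 14 -> lo=[14, 26] (size 2, max 26) hi=[35, 39] (size 2, min 35) -> median=30.5
Step 5: insert 33 -> lo=[14, 26, 33] (size 3, max 33) hi=[35, 39] (size 2, min 35) -> median=33
Step 6: insert 18 -> lo=[14, 18, 26] (size 3, max 26) hi=[33, 35, 39] (size 3, min 33) -> median=29.5
Step 7: insert 21 -> lo=[14, 18, 21, 26] (size 4, max 26) hi=[33, 35, 39] (size 3, min 33) -> median=26
Step 8: insert 36 -> lo=[14, 18, 21, 26] (size 4, max 26) hi=[33, 35, 36, 39] (size 4, min 33) -> median=29.5
Step 9: insert 49 -> lo=[14, 18, 21, 26, 33] (size 5, max 33) hi=[35, 36, 39, 49] (size 4, min 35) -> median=33

Answer: 33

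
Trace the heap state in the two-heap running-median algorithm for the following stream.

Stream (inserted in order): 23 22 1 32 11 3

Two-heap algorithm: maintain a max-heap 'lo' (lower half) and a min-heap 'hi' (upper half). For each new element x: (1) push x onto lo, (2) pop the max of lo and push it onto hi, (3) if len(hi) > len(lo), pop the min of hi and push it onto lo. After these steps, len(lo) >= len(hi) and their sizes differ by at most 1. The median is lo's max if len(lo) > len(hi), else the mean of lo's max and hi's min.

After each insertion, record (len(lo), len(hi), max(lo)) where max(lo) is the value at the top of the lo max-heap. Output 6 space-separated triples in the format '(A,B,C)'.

Answer: (1,0,23) (1,1,22) (2,1,22) (2,2,22) (3,2,22) (3,3,11)

Derivation:
Step 1: insert 23 -> lo=[23] hi=[] -> (len(lo)=1, len(hi)=0, max(lo)=23)
Step 2: insert 22 -> lo=[22] hi=[23] -> (len(lo)=1, len(hi)=1, max(lo)=22)
Step 3: insert 1 -> lo=[1, 22] hi=[23] -> (len(lo)=2, len(hi)=1, max(lo)=22)
Step 4: insert 32 -> lo=[1, 22] hi=[23, 32] -> (len(lo)=2, len(hi)=2, max(lo)=22)
Step 5: insert 11 -> lo=[1, 11, 22] hi=[23, 32] -> (len(lo)=3, len(hi)=2, max(lo)=22)
Step 6: insert 3 -> lo=[1, 3, 11] hi=[22, 23, 32] -> (len(lo)=3, len(hi)=3, max(lo)=11)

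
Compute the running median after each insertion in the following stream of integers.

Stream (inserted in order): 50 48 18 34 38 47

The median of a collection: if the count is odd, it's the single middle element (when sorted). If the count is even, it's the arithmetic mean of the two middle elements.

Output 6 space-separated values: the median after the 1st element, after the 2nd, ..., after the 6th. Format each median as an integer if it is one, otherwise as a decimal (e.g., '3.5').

Step 1: insert 50 -> lo=[50] (size 1, max 50) hi=[] (size 0) -> median=50
Step 2: insert 48 -> lo=[48] (size 1, max 48) hi=[50] (size 1, min 50) -> median=49
Step 3: insert 18 -> lo=[18, 48] (size 2, max 48) hi=[50] (size 1, min 50) -> median=48
Step 4: insert 34 -> lo=[18, 34] (size 2, max 34) hi=[48, 50] (size 2, min 48) -> median=41
Step 5: insert 38 -> lo=[18, 34, 38] (size 3, max 38) hi=[48, 50] (size 2, min 48) -> median=38
Step 6: insert 47 -> lo=[18, 34, 38] (size 3, max 38) hi=[47, 48, 50] (size 3, min 47) -> median=42.5

Answer: 50 49 48 41 38 42.5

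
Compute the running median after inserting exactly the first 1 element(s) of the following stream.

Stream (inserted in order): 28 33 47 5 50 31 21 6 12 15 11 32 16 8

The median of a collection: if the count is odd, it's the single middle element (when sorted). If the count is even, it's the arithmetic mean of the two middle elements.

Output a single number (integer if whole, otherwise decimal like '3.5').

Step 1: insert 28 -> lo=[28] (size 1, max 28) hi=[] (size 0) -> median=28

Answer: 28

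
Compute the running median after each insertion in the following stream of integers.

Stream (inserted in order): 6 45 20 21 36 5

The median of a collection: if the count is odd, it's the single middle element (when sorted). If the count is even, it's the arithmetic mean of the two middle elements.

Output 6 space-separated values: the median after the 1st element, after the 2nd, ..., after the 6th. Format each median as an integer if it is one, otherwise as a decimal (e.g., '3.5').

Step 1: insert 6 -> lo=[6] (size 1, max 6) hi=[] (size 0) -> median=6
Step 2: insert 45 -> lo=[6] (size 1, max 6) hi=[45] (size 1, min 45) -> median=25.5
Step 3: insert 20 -> lo=[6, 20] (size 2, max 20) hi=[45] (size 1, min 45) -> median=20
Step 4: insert 21 -> lo=[6, 20] (size 2, max 20) hi=[21, 45] (size 2, min 21) -> median=20.5
Step 5: insert 36 -> lo=[6, 20, 21] (size 3, max 21) hi=[36, 45] (size 2, min 36) -> median=21
Step 6: insert 5 -> lo=[5, 6, 20] (size 3, max 20) hi=[21, 36, 45] (size 3, min 21) -> median=20.5

Answer: 6 25.5 20 20.5 21 20.5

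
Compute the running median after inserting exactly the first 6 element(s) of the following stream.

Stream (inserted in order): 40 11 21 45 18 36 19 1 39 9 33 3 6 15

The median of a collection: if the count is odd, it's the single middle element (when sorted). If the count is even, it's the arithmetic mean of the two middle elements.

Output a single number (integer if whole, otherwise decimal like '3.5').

Answer: 28.5

Derivation:
Step 1: insert 40 -> lo=[40] (size 1, max 40) hi=[] (size 0) -> median=40
Step 2: insert 11 -> lo=[11] (size 1, max 11) hi=[40] (size 1, min 40) -> median=25.5
Step 3: insert 21 -> lo=[11, 21] (size 2, max 21) hi=[40] (size 1, min 40) -> median=21
Step 4: insert 45 -> lo=[11, 21] (size 2, max 21) hi=[40, 45] (size 2, min 40) -> median=30.5
Step 5: insert 18 -> lo=[11, 18, 21] (size 3, max 21) hi=[40, 45] (size 2, min 40) -> median=21
Step 6: insert 36 -> lo=[11, 18, 21] (size 3, max 21) hi=[36, 40, 45] (size 3, min 36) -> median=28.5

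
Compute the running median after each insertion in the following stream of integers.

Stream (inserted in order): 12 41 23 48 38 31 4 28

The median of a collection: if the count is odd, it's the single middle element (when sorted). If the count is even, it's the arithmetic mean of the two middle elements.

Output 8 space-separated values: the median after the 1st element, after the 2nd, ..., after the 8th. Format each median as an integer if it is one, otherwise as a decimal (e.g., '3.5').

Answer: 12 26.5 23 32 38 34.5 31 29.5

Derivation:
Step 1: insert 12 -> lo=[12] (size 1, max 12) hi=[] (size 0) -> median=12
Step 2: insert 41 -> lo=[12] (size 1, max 12) hi=[41] (size 1, min 41) -> median=26.5
Step 3: insert 23 -> lo=[12, 23] (size 2, max 23) hi=[41] (size 1, min 41) -> median=23
Step 4: insert 48 -> lo=[12, 23] (size 2, max 23) hi=[41, 48] (size 2, min 41) -> median=32
Step 5: insert 38 -> lo=[12, 23, 38] (size 3, max 38) hi=[41, 48] (size 2, min 41) -> median=38
Step 6: insert 31 -> lo=[12, 23, 31] (size 3, max 31) hi=[38, 41, 48] (size 3, min 38) -> median=34.5
Step 7: insert 4 -> lo=[4, 12, 23, 31] (size 4, max 31) hi=[38, 41, 48] (size 3, min 38) -> median=31
Step 8: insert 28 -> lo=[4, 12, 23, 28] (size 4, max 28) hi=[31, 38, 41, 48] (size 4, min 31) -> median=29.5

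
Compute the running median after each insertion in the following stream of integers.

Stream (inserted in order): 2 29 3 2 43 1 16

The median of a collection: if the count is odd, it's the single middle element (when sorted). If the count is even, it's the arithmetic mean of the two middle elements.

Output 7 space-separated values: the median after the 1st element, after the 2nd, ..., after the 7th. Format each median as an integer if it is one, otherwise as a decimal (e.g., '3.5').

Answer: 2 15.5 3 2.5 3 2.5 3

Derivation:
Step 1: insert 2 -> lo=[2] (size 1, max 2) hi=[] (size 0) -> median=2
Step 2: insert 29 -> lo=[2] (size 1, max 2) hi=[29] (size 1, min 29) -> median=15.5
Step 3: insert 3 -> lo=[2, 3] (size 2, max 3) hi=[29] (size 1, min 29) -> median=3
Step 4: insert 2 -> lo=[2, 2] (size 2, max 2) hi=[3, 29] (size 2, min 3) -> median=2.5
Step 5: insert 43 -> lo=[2, 2, 3] (size 3, max 3) hi=[29, 43] (size 2, min 29) -> median=3
Step 6: insert 1 -> lo=[1, 2, 2] (size 3, max 2) hi=[3, 29, 43] (size 3, min 3) -> median=2.5
Step 7: insert 16 -> lo=[1, 2, 2, 3] (size 4, max 3) hi=[16, 29, 43] (size 3, min 16) -> median=3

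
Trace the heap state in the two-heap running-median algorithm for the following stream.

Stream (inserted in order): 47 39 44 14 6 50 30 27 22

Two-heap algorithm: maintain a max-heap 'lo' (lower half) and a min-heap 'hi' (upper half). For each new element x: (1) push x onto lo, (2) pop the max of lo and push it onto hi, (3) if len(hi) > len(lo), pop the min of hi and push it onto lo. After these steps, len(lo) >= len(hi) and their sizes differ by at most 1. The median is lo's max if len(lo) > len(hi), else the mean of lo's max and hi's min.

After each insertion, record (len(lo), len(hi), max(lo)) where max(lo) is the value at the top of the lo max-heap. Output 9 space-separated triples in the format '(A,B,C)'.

Step 1: insert 47 -> lo=[47] hi=[] -> (len(lo)=1, len(hi)=0, max(lo)=47)
Step 2: insert 39 -> lo=[39] hi=[47] -> (len(lo)=1, len(hi)=1, max(lo)=39)
Step 3: insert 44 -> lo=[39, 44] hi=[47] -> (len(lo)=2, len(hi)=1, max(lo)=44)
Step 4: insert 14 -> lo=[14, 39] hi=[44, 47] -> (len(lo)=2, len(hi)=2, max(lo)=39)
Step 5: insert 6 -> lo=[6, 14, 39] hi=[44, 47] -> (len(lo)=3, len(hi)=2, max(lo)=39)
Step 6: insert 50 -> lo=[6, 14, 39] hi=[44, 47, 50] -> (len(lo)=3, len(hi)=3, max(lo)=39)
Step 7: insert 30 -> lo=[6, 14, 30, 39] hi=[44, 47, 50] -> (len(lo)=4, len(hi)=3, max(lo)=39)
Step 8: insert 27 -> lo=[6, 14, 27, 30] hi=[39, 44, 47, 50] -> (len(lo)=4, len(hi)=4, max(lo)=30)
Step 9: insert 22 -> lo=[6, 14, 22, 27, 30] hi=[39, 44, 47, 50] -> (len(lo)=5, len(hi)=4, max(lo)=30)

Answer: (1,0,47) (1,1,39) (2,1,44) (2,2,39) (3,2,39) (3,3,39) (4,3,39) (4,4,30) (5,4,30)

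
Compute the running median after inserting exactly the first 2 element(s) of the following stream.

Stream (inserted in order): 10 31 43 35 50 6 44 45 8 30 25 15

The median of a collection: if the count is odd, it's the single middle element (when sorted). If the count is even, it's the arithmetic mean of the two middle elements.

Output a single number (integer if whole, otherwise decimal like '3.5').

Answer: 20.5

Derivation:
Step 1: insert 10 -> lo=[10] (size 1, max 10) hi=[] (size 0) -> median=10
Step 2: insert 31 -> lo=[10] (size 1, max 10) hi=[31] (size 1, min 31) -> median=20.5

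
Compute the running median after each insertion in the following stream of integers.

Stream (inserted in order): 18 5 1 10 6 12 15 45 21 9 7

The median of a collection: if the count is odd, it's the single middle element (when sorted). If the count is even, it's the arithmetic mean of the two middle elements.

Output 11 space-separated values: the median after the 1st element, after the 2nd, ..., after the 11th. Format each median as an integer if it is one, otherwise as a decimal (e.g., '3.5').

Step 1: insert 18 -> lo=[18] (size 1, max 18) hi=[] (size 0) -> median=18
Step 2: insert 5 -> lo=[5] (size 1, max 5) hi=[18] (size 1, min 18) -> median=11.5
Step 3: insert 1 -> lo=[1, 5] (size 2, max 5) hi=[18] (size 1, min 18) -> median=5
Step 4: insert 10 -> lo=[1, 5] (size 2, max 5) hi=[10, 18] (size 2, min 10) -> median=7.5
Step 5: insert 6 -> lo=[1, 5, 6] (size 3, max 6) hi=[10, 18] (size 2, min 10) -> median=6
Step 6: insert 12 -> lo=[1, 5, 6] (size 3, max 6) hi=[10, 12, 18] (size 3, min 10) -> median=8
Step 7: insert 15 -> lo=[1, 5, 6, 10] (size 4, max 10) hi=[12, 15, 18] (size 3, min 12) -> median=10
Step 8: insert 45 -> lo=[1, 5, 6, 10] (size 4, max 10) hi=[12, 15, 18, 45] (size 4, min 12) -> median=11
Step 9: insert 21 -> lo=[1, 5, 6, 10, 12] (size 5, max 12) hi=[15, 18, 21, 45] (size 4, min 15) -> median=12
Step 10: insert 9 -> lo=[1, 5, 6, 9, 10] (size 5, max 10) hi=[12, 15, 18, 21, 45] (size 5, min 12) -> median=11
Step 11: insert 7 -> lo=[1, 5, 6, 7, 9, 10] (size 6, max 10) hi=[12, 15, 18, 21, 45] (size 5, min 12) -> median=10

Answer: 18 11.5 5 7.5 6 8 10 11 12 11 10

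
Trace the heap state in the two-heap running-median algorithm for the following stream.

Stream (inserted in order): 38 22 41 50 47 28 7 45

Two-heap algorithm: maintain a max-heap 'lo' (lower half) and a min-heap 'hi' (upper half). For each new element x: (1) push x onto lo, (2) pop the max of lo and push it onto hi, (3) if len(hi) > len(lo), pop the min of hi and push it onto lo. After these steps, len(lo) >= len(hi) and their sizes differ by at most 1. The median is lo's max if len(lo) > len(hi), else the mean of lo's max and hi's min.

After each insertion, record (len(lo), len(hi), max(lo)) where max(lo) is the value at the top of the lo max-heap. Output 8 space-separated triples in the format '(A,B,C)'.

Step 1: insert 38 -> lo=[38] hi=[] -> (len(lo)=1, len(hi)=0, max(lo)=38)
Step 2: insert 22 -> lo=[22] hi=[38] -> (len(lo)=1, len(hi)=1, max(lo)=22)
Step 3: insert 41 -> lo=[22, 38] hi=[41] -> (len(lo)=2, len(hi)=1, max(lo)=38)
Step 4: insert 50 -> lo=[22, 38] hi=[41, 50] -> (len(lo)=2, len(hi)=2, max(lo)=38)
Step 5: insert 47 -> lo=[22, 38, 41] hi=[47, 50] -> (len(lo)=3, len(hi)=2, max(lo)=41)
Step 6: insert 28 -> lo=[22, 28, 38] hi=[41, 47, 50] -> (len(lo)=3, len(hi)=3, max(lo)=38)
Step 7: insert 7 -> lo=[7, 22, 28, 38] hi=[41, 47, 50] -> (len(lo)=4, len(hi)=3, max(lo)=38)
Step 8: insert 45 -> lo=[7, 22, 28, 38] hi=[41, 45, 47, 50] -> (len(lo)=4, len(hi)=4, max(lo)=38)

Answer: (1,0,38) (1,1,22) (2,1,38) (2,2,38) (3,2,41) (3,3,38) (4,3,38) (4,4,38)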